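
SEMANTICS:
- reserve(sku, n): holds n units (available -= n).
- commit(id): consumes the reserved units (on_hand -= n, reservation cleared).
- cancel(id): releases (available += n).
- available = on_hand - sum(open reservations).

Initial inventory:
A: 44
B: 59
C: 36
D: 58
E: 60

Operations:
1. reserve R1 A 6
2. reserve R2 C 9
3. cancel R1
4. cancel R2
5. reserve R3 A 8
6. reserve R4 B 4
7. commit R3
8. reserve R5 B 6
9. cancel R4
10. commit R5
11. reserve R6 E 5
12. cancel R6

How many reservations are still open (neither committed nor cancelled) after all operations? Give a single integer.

Step 1: reserve R1 A 6 -> on_hand[A=44 B=59 C=36 D=58 E=60] avail[A=38 B=59 C=36 D=58 E=60] open={R1}
Step 2: reserve R2 C 9 -> on_hand[A=44 B=59 C=36 D=58 E=60] avail[A=38 B=59 C=27 D=58 E=60] open={R1,R2}
Step 3: cancel R1 -> on_hand[A=44 B=59 C=36 D=58 E=60] avail[A=44 B=59 C=27 D=58 E=60] open={R2}
Step 4: cancel R2 -> on_hand[A=44 B=59 C=36 D=58 E=60] avail[A=44 B=59 C=36 D=58 E=60] open={}
Step 5: reserve R3 A 8 -> on_hand[A=44 B=59 C=36 D=58 E=60] avail[A=36 B=59 C=36 D=58 E=60] open={R3}
Step 6: reserve R4 B 4 -> on_hand[A=44 B=59 C=36 D=58 E=60] avail[A=36 B=55 C=36 D=58 E=60] open={R3,R4}
Step 7: commit R3 -> on_hand[A=36 B=59 C=36 D=58 E=60] avail[A=36 B=55 C=36 D=58 E=60] open={R4}
Step 8: reserve R5 B 6 -> on_hand[A=36 B=59 C=36 D=58 E=60] avail[A=36 B=49 C=36 D=58 E=60] open={R4,R5}
Step 9: cancel R4 -> on_hand[A=36 B=59 C=36 D=58 E=60] avail[A=36 B=53 C=36 D=58 E=60] open={R5}
Step 10: commit R5 -> on_hand[A=36 B=53 C=36 D=58 E=60] avail[A=36 B=53 C=36 D=58 E=60] open={}
Step 11: reserve R6 E 5 -> on_hand[A=36 B=53 C=36 D=58 E=60] avail[A=36 B=53 C=36 D=58 E=55] open={R6}
Step 12: cancel R6 -> on_hand[A=36 B=53 C=36 D=58 E=60] avail[A=36 B=53 C=36 D=58 E=60] open={}
Open reservations: [] -> 0

Answer: 0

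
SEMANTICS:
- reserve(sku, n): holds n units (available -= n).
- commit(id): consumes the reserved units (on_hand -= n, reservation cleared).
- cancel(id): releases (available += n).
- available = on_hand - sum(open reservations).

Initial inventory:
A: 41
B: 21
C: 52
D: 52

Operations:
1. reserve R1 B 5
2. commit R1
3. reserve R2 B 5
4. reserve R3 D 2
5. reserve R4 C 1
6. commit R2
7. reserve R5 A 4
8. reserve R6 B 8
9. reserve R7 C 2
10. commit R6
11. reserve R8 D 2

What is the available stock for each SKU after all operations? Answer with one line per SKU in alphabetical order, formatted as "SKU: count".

Step 1: reserve R1 B 5 -> on_hand[A=41 B=21 C=52 D=52] avail[A=41 B=16 C=52 D=52] open={R1}
Step 2: commit R1 -> on_hand[A=41 B=16 C=52 D=52] avail[A=41 B=16 C=52 D=52] open={}
Step 3: reserve R2 B 5 -> on_hand[A=41 B=16 C=52 D=52] avail[A=41 B=11 C=52 D=52] open={R2}
Step 4: reserve R3 D 2 -> on_hand[A=41 B=16 C=52 D=52] avail[A=41 B=11 C=52 D=50] open={R2,R3}
Step 5: reserve R4 C 1 -> on_hand[A=41 B=16 C=52 D=52] avail[A=41 B=11 C=51 D=50] open={R2,R3,R4}
Step 6: commit R2 -> on_hand[A=41 B=11 C=52 D=52] avail[A=41 B=11 C=51 D=50] open={R3,R4}
Step 7: reserve R5 A 4 -> on_hand[A=41 B=11 C=52 D=52] avail[A=37 B=11 C=51 D=50] open={R3,R4,R5}
Step 8: reserve R6 B 8 -> on_hand[A=41 B=11 C=52 D=52] avail[A=37 B=3 C=51 D=50] open={R3,R4,R5,R6}
Step 9: reserve R7 C 2 -> on_hand[A=41 B=11 C=52 D=52] avail[A=37 B=3 C=49 D=50] open={R3,R4,R5,R6,R7}
Step 10: commit R6 -> on_hand[A=41 B=3 C=52 D=52] avail[A=37 B=3 C=49 D=50] open={R3,R4,R5,R7}
Step 11: reserve R8 D 2 -> on_hand[A=41 B=3 C=52 D=52] avail[A=37 B=3 C=49 D=48] open={R3,R4,R5,R7,R8}

Answer: A: 37
B: 3
C: 49
D: 48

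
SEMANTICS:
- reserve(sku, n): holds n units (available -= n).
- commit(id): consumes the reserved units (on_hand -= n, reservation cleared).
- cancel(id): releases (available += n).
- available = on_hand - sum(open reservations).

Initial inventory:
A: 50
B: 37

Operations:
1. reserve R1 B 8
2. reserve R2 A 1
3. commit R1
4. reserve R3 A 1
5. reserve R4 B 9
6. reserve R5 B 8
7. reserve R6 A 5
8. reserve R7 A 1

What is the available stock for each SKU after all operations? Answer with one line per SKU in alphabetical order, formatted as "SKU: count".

Answer: A: 42
B: 12

Derivation:
Step 1: reserve R1 B 8 -> on_hand[A=50 B=37] avail[A=50 B=29] open={R1}
Step 2: reserve R2 A 1 -> on_hand[A=50 B=37] avail[A=49 B=29] open={R1,R2}
Step 3: commit R1 -> on_hand[A=50 B=29] avail[A=49 B=29] open={R2}
Step 4: reserve R3 A 1 -> on_hand[A=50 B=29] avail[A=48 B=29] open={R2,R3}
Step 5: reserve R4 B 9 -> on_hand[A=50 B=29] avail[A=48 B=20] open={R2,R3,R4}
Step 6: reserve R5 B 8 -> on_hand[A=50 B=29] avail[A=48 B=12] open={R2,R3,R4,R5}
Step 7: reserve R6 A 5 -> on_hand[A=50 B=29] avail[A=43 B=12] open={R2,R3,R4,R5,R6}
Step 8: reserve R7 A 1 -> on_hand[A=50 B=29] avail[A=42 B=12] open={R2,R3,R4,R5,R6,R7}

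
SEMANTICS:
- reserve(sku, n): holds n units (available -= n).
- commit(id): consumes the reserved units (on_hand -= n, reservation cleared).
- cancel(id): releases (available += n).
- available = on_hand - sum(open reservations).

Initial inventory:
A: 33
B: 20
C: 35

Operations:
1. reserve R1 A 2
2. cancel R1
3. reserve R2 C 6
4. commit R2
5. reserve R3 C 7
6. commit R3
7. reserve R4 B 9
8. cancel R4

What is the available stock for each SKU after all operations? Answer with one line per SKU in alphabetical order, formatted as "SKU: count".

Answer: A: 33
B: 20
C: 22

Derivation:
Step 1: reserve R1 A 2 -> on_hand[A=33 B=20 C=35] avail[A=31 B=20 C=35] open={R1}
Step 2: cancel R1 -> on_hand[A=33 B=20 C=35] avail[A=33 B=20 C=35] open={}
Step 3: reserve R2 C 6 -> on_hand[A=33 B=20 C=35] avail[A=33 B=20 C=29] open={R2}
Step 4: commit R2 -> on_hand[A=33 B=20 C=29] avail[A=33 B=20 C=29] open={}
Step 5: reserve R3 C 7 -> on_hand[A=33 B=20 C=29] avail[A=33 B=20 C=22] open={R3}
Step 6: commit R3 -> on_hand[A=33 B=20 C=22] avail[A=33 B=20 C=22] open={}
Step 7: reserve R4 B 9 -> on_hand[A=33 B=20 C=22] avail[A=33 B=11 C=22] open={R4}
Step 8: cancel R4 -> on_hand[A=33 B=20 C=22] avail[A=33 B=20 C=22] open={}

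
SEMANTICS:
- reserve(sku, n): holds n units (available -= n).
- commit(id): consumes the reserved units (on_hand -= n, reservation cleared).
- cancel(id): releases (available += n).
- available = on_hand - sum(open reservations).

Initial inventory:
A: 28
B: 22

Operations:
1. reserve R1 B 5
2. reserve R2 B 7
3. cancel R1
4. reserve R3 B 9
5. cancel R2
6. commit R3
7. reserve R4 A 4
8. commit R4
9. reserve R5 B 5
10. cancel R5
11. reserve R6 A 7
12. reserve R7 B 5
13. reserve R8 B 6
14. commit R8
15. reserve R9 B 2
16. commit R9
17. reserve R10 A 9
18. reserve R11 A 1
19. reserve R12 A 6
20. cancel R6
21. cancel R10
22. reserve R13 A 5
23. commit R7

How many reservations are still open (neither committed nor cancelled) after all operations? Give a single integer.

Answer: 3

Derivation:
Step 1: reserve R1 B 5 -> on_hand[A=28 B=22] avail[A=28 B=17] open={R1}
Step 2: reserve R2 B 7 -> on_hand[A=28 B=22] avail[A=28 B=10] open={R1,R2}
Step 3: cancel R1 -> on_hand[A=28 B=22] avail[A=28 B=15] open={R2}
Step 4: reserve R3 B 9 -> on_hand[A=28 B=22] avail[A=28 B=6] open={R2,R3}
Step 5: cancel R2 -> on_hand[A=28 B=22] avail[A=28 B=13] open={R3}
Step 6: commit R3 -> on_hand[A=28 B=13] avail[A=28 B=13] open={}
Step 7: reserve R4 A 4 -> on_hand[A=28 B=13] avail[A=24 B=13] open={R4}
Step 8: commit R4 -> on_hand[A=24 B=13] avail[A=24 B=13] open={}
Step 9: reserve R5 B 5 -> on_hand[A=24 B=13] avail[A=24 B=8] open={R5}
Step 10: cancel R5 -> on_hand[A=24 B=13] avail[A=24 B=13] open={}
Step 11: reserve R6 A 7 -> on_hand[A=24 B=13] avail[A=17 B=13] open={R6}
Step 12: reserve R7 B 5 -> on_hand[A=24 B=13] avail[A=17 B=8] open={R6,R7}
Step 13: reserve R8 B 6 -> on_hand[A=24 B=13] avail[A=17 B=2] open={R6,R7,R8}
Step 14: commit R8 -> on_hand[A=24 B=7] avail[A=17 B=2] open={R6,R7}
Step 15: reserve R9 B 2 -> on_hand[A=24 B=7] avail[A=17 B=0] open={R6,R7,R9}
Step 16: commit R9 -> on_hand[A=24 B=5] avail[A=17 B=0] open={R6,R7}
Step 17: reserve R10 A 9 -> on_hand[A=24 B=5] avail[A=8 B=0] open={R10,R6,R7}
Step 18: reserve R11 A 1 -> on_hand[A=24 B=5] avail[A=7 B=0] open={R10,R11,R6,R7}
Step 19: reserve R12 A 6 -> on_hand[A=24 B=5] avail[A=1 B=0] open={R10,R11,R12,R6,R7}
Step 20: cancel R6 -> on_hand[A=24 B=5] avail[A=8 B=0] open={R10,R11,R12,R7}
Step 21: cancel R10 -> on_hand[A=24 B=5] avail[A=17 B=0] open={R11,R12,R7}
Step 22: reserve R13 A 5 -> on_hand[A=24 B=5] avail[A=12 B=0] open={R11,R12,R13,R7}
Step 23: commit R7 -> on_hand[A=24 B=0] avail[A=12 B=0] open={R11,R12,R13}
Open reservations: ['R11', 'R12', 'R13'] -> 3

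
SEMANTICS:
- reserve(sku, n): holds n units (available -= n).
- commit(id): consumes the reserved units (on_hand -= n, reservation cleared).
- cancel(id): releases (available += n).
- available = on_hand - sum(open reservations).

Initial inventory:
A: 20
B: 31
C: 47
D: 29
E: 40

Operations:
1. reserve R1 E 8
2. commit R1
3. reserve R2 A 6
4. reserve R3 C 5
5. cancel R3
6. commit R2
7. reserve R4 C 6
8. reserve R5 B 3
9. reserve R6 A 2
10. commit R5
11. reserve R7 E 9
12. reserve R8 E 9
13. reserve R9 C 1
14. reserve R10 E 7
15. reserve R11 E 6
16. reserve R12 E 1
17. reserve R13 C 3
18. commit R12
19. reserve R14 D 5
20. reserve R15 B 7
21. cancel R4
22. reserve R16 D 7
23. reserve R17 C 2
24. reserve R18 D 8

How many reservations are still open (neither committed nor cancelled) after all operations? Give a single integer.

Answer: 12

Derivation:
Step 1: reserve R1 E 8 -> on_hand[A=20 B=31 C=47 D=29 E=40] avail[A=20 B=31 C=47 D=29 E=32] open={R1}
Step 2: commit R1 -> on_hand[A=20 B=31 C=47 D=29 E=32] avail[A=20 B=31 C=47 D=29 E=32] open={}
Step 3: reserve R2 A 6 -> on_hand[A=20 B=31 C=47 D=29 E=32] avail[A=14 B=31 C=47 D=29 E=32] open={R2}
Step 4: reserve R3 C 5 -> on_hand[A=20 B=31 C=47 D=29 E=32] avail[A=14 B=31 C=42 D=29 E=32] open={R2,R3}
Step 5: cancel R3 -> on_hand[A=20 B=31 C=47 D=29 E=32] avail[A=14 B=31 C=47 D=29 E=32] open={R2}
Step 6: commit R2 -> on_hand[A=14 B=31 C=47 D=29 E=32] avail[A=14 B=31 C=47 D=29 E=32] open={}
Step 7: reserve R4 C 6 -> on_hand[A=14 B=31 C=47 D=29 E=32] avail[A=14 B=31 C=41 D=29 E=32] open={R4}
Step 8: reserve R5 B 3 -> on_hand[A=14 B=31 C=47 D=29 E=32] avail[A=14 B=28 C=41 D=29 E=32] open={R4,R5}
Step 9: reserve R6 A 2 -> on_hand[A=14 B=31 C=47 D=29 E=32] avail[A=12 B=28 C=41 D=29 E=32] open={R4,R5,R6}
Step 10: commit R5 -> on_hand[A=14 B=28 C=47 D=29 E=32] avail[A=12 B=28 C=41 D=29 E=32] open={R4,R6}
Step 11: reserve R7 E 9 -> on_hand[A=14 B=28 C=47 D=29 E=32] avail[A=12 B=28 C=41 D=29 E=23] open={R4,R6,R7}
Step 12: reserve R8 E 9 -> on_hand[A=14 B=28 C=47 D=29 E=32] avail[A=12 B=28 C=41 D=29 E=14] open={R4,R6,R7,R8}
Step 13: reserve R9 C 1 -> on_hand[A=14 B=28 C=47 D=29 E=32] avail[A=12 B=28 C=40 D=29 E=14] open={R4,R6,R7,R8,R9}
Step 14: reserve R10 E 7 -> on_hand[A=14 B=28 C=47 D=29 E=32] avail[A=12 B=28 C=40 D=29 E=7] open={R10,R4,R6,R7,R8,R9}
Step 15: reserve R11 E 6 -> on_hand[A=14 B=28 C=47 D=29 E=32] avail[A=12 B=28 C=40 D=29 E=1] open={R10,R11,R4,R6,R7,R8,R9}
Step 16: reserve R12 E 1 -> on_hand[A=14 B=28 C=47 D=29 E=32] avail[A=12 B=28 C=40 D=29 E=0] open={R10,R11,R12,R4,R6,R7,R8,R9}
Step 17: reserve R13 C 3 -> on_hand[A=14 B=28 C=47 D=29 E=32] avail[A=12 B=28 C=37 D=29 E=0] open={R10,R11,R12,R13,R4,R6,R7,R8,R9}
Step 18: commit R12 -> on_hand[A=14 B=28 C=47 D=29 E=31] avail[A=12 B=28 C=37 D=29 E=0] open={R10,R11,R13,R4,R6,R7,R8,R9}
Step 19: reserve R14 D 5 -> on_hand[A=14 B=28 C=47 D=29 E=31] avail[A=12 B=28 C=37 D=24 E=0] open={R10,R11,R13,R14,R4,R6,R7,R8,R9}
Step 20: reserve R15 B 7 -> on_hand[A=14 B=28 C=47 D=29 E=31] avail[A=12 B=21 C=37 D=24 E=0] open={R10,R11,R13,R14,R15,R4,R6,R7,R8,R9}
Step 21: cancel R4 -> on_hand[A=14 B=28 C=47 D=29 E=31] avail[A=12 B=21 C=43 D=24 E=0] open={R10,R11,R13,R14,R15,R6,R7,R8,R9}
Step 22: reserve R16 D 7 -> on_hand[A=14 B=28 C=47 D=29 E=31] avail[A=12 B=21 C=43 D=17 E=0] open={R10,R11,R13,R14,R15,R16,R6,R7,R8,R9}
Step 23: reserve R17 C 2 -> on_hand[A=14 B=28 C=47 D=29 E=31] avail[A=12 B=21 C=41 D=17 E=0] open={R10,R11,R13,R14,R15,R16,R17,R6,R7,R8,R9}
Step 24: reserve R18 D 8 -> on_hand[A=14 B=28 C=47 D=29 E=31] avail[A=12 B=21 C=41 D=9 E=0] open={R10,R11,R13,R14,R15,R16,R17,R18,R6,R7,R8,R9}
Open reservations: ['R10', 'R11', 'R13', 'R14', 'R15', 'R16', 'R17', 'R18', 'R6', 'R7', 'R8', 'R9'] -> 12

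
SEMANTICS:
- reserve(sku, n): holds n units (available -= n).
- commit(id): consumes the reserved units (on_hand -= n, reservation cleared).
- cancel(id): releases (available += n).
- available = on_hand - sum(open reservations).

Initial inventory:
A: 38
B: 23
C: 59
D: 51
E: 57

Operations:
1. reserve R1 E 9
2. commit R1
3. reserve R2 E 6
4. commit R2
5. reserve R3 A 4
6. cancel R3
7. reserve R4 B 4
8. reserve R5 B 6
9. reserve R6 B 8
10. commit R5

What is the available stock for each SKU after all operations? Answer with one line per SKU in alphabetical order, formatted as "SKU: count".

Step 1: reserve R1 E 9 -> on_hand[A=38 B=23 C=59 D=51 E=57] avail[A=38 B=23 C=59 D=51 E=48] open={R1}
Step 2: commit R1 -> on_hand[A=38 B=23 C=59 D=51 E=48] avail[A=38 B=23 C=59 D=51 E=48] open={}
Step 3: reserve R2 E 6 -> on_hand[A=38 B=23 C=59 D=51 E=48] avail[A=38 B=23 C=59 D=51 E=42] open={R2}
Step 4: commit R2 -> on_hand[A=38 B=23 C=59 D=51 E=42] avail[A=38 B=23 C=59 D=51 E=42] open={}
Step 5: reserve R3 A 4 -> on_hand[A=38 B=23 C=59 D=51 E=42] avail[A=34 B=23 C=59 D=51 E=42] open={R3}
Step 6: cancel R3 -> on_hand[A=38 B=23 C=59 D=51 E=42] avail[A=38 B=23 C=59 D=51 E=42] open={}
Step 7: reserve R4 B 4 -> on_hand[A=38 B=23 C=59 D=51 E=42] avail[A=38 B=19 C=59 D=51 E=42] open={R4}
Step 8: reserve R5 B 6 -> on_hand[A=38 B=23 C=59 D=51 E=42] avail[A=38 B=13 C=59 D=51 E=42] open={R4,R5}
Step 9: reserve R6 B 8 -> on_hand[A=38 B=23 C=59 D=51 E=42] avail[A=38 B=5 C=59 D=51 E=42] open={R4,R5,R6}
Step 10: commit R5 -> on_hand[A=38 B=17 C=59 D=51 E=42] avail[A=38 B=5 C=59 D=51 E=42] open={R4,R6}

Answer: A: 38
B: 5
C: 59
D: 51
E: 42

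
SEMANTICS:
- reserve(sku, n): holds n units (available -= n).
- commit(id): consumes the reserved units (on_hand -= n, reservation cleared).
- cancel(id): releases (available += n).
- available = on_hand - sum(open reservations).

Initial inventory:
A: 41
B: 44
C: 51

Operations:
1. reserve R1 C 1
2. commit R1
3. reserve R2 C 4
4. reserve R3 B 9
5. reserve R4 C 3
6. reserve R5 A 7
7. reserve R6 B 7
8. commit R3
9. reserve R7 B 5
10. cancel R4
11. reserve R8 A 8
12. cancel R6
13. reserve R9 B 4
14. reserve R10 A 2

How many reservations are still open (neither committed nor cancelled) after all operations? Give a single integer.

Answer: 6

Derivation:
Step 1: reserve R1 C 1 -> on_hand[A=41 B=44 C=51] avail[A=41 B=44 C=50] open={R1}
Step 2: commit R1 -> on_hand[A=41 B=44 C=50] avail[A=41 B=44 C=50] open={}
Step 3: reserve R2 C 4 -> on_hand[A=41 B=44 C=50] avail[A=41 B=44 C=46] open={R2}
Step 4: reserve R3 B 9 -> on_hand[A=41 B=44 C=50] avail[A=41 B=35 C=46] open={R2,R3}
Step 5: reserve R4 C 3 -> on_hand[A=41 B=44 C=50] avail[A=41 B=35 C=43] open={R2,R3,R4}
Step 6: reserve R5 A 7 -> on_hand[A=41 B=44 C=50] avail[A=34 B=35 C=43] open={R2,R3,R4,R5}
Step 7: reserve R6 B 7 -> on_hand[A=41 B=44 C=50] avail[A=34 B=28 C=43] open={R2,R3,R4,R5,R6}
Step 8: commit R3 -> on_hand[A=41 B=35 C=50] avail[A=34 B=28 C=43] open={R2,R4,R5,R6}
Step 9: reserve R7 B 5 -> on_hand[A=41 B=35 C=50] avail[A=34 B=23 C=43] open={R2,R4,R5,R6,R7}
Step 10: cancel R4 -> on_hand[A=41 B=35 C=50] avail[A=34 B=23 C=46] open={R2,R5,R6,R7}
Step 11: reserve R8 A 8 -> on_hand[A=41 B=35 C=50] avail[A=26 B=23 C=46] open={R2,R5,R6,R7,R8}
Step 12: cancel R6 -> on_hand[A=41 B=35 C=50] avail[A=26 B=30 C=46] open={R2,R5,R7,R8}
Step 13: reserve R9 B 4 -> on_hand[A=41 B=35 C=50] avail[A=26 B=26 C=46] open={R2,R5,R7,R8,R9}
Step 14: reserve R10 A 2 -> on_hand[A=41 B=35 C=50] avail[A=24 B=26 C=46] open={R10,R2,R5,R7,R8,R9}
Open reservations: ['R10', 'R2', 'R5', 'R7', 'R8', 'R9'] -> 6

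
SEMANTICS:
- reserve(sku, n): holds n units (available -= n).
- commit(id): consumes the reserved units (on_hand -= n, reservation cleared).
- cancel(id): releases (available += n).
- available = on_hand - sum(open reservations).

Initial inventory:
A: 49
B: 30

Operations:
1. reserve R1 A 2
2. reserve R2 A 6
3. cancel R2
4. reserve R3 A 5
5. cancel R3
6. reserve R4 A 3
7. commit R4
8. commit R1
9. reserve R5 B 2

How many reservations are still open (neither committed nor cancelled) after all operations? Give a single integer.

Step 1: reserve R1 A 2 -> on_hand[A=49 B=30] avail[A=47 B=30] open={R1}
Step 2: reserve R2 A 6 -> on_hand[A=49 B=30] avail[A=41 B=30] open={R1,R2}
Step 3: cancel R2 -> on_hand[A=49 B=30] avail[A=47 B=30] open={R1}
Step 4: reserve R3 A 5 -> on_hand[A=49 B=30] avail[A=42 B=30] open={R1,R3}
Step 5: cancel R3 -> on_hand[A=49 B=30] avail[A=47 B=30] open={R1}
Step 6: reserve R4 A 3 -> on_hand[A=49 B=30] avail[A=44 B=30] open={R1,R4}
Step 7: commit R4 -> on_hand[A=46 B=30] avail[A=44 B=30] open={R1}
Step 8: commit R1 -> on_hand[A=44 B=30] avail[A=44 B=30] open={}
Step 9: reserve R5 B 2 -> on_hand[A=44 B=30] avail[A=44 B=28] open={R5}
Open reservations: ['R5'] -> 1

Answer: 1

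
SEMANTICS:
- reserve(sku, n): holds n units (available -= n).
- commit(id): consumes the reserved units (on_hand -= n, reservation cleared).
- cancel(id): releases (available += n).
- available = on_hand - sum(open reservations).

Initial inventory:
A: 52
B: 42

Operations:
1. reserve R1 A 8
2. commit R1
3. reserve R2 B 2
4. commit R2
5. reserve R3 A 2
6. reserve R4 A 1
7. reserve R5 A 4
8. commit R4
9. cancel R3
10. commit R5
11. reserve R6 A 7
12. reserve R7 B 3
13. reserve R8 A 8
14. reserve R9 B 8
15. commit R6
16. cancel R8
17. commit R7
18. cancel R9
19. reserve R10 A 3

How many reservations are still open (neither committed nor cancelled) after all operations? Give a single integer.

Answer: 1

Derivation:
Step 1: reserve R1 A 8 -> on_hand[A=52 B=42] avail[A=44 B=42] open={R1}
Step 2: commit R1 -> on_hand[A=44 B=42] avail[A=44 B=42] open={}
Step 3: reserve R2 B 2 -> on_hand[A=44 B=42] avail[A=44 B=40] open={R2}
Step 4: commit R2 -> on_hand[A=44 B=40] avail[A=44 B=40] open={}
Step 5: reserve R3 A 2 -> on_hand[A=44 B=40] avail[A=42 B=40] open={R3}
Step 6: reserve R4 A 1 -> on_hand[A=44 B=40] avail[A=41 B=40] open={R3,R4}
Step 7: reserve R5 A 4 -> on_hand[A=44 B=40] avail[A=37 B=40] open={R3,R4,R5}
Step 8: commit R4 -> on_hand[A=43 B=40] avail[A=37 B=40] open={R3,R5}
Step 9: cancel R3 -> on_hand[A=43 B=40] avail[A=39 B=40] open={R5}
Step 10: commit R5 -> on_hand[A=39 B=40] avail[A=39 B=40] open={}
Step 11: reserve R6 A 7 -> on_hand[A=39 B=40] avail[A=32 B=40] open={R6}
Step 12: reserve R7 B 3 -> on_hand[A=39 B=40] avail[A=32 B=37] open={R6,R7}
Step 13: reserve R8 A 8 -> on_hand[A=39 B=40] avail[A=24 B=37] open={R6,R7,R8}
Step 14: reserve R9 B 8 -> on_hand[A=39 B=40] avail[A=24 B=29] open={R6,R7,R8,R9}
Step 15: commit R6 -> on_hand[A=32 B=40] avail[A=24 B=29] open={R7,R8,R9}
Step 16: cancel R8 -> on_hand[A=32 B=40] avail[A=32 B=29] open={R7,R9}
Step 17: commit R7 -> on_hand[A=32 B=37] avail[A=32 B=29] open={R9}
Step 18: cancel R9 -> on_hand[A=32 B=37] avail[A=32 B=37] open={}
Step 19: reserve R10 A 3 -> on_hand[A=32 B=37] avail[A=29 B=37] open={R10}
Open reservations: ['R10'] -> 1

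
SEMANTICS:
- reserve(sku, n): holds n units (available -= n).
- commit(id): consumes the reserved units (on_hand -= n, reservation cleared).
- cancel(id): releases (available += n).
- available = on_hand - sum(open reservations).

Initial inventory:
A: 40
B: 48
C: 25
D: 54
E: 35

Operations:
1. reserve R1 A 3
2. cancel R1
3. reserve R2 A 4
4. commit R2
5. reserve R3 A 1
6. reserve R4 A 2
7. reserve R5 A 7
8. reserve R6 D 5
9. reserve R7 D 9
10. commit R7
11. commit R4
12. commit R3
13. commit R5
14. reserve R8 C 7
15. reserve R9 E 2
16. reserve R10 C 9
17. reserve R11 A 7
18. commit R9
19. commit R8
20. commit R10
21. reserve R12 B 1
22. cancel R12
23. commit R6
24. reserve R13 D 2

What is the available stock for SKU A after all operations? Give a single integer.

Step 1: reserve R1 A 3 -> on_hand[A=40 B=48 C=25 D=54 E=35] avail[A=37 B=48 C=25 D=54 E=35] open={R1}
Step 2: cancel R1 -> on_hand[A=40 B=48 C=25 D=54 E=35] avail[A=40 B=48 C=25 D=54 E=35] open={}
Step 3: reserve R2 A 4 -> on_hand[A=40 B=48 C=25 D=54 E=35] avail[A=36 B=48 C=25 D=54 E=35] open={R2}
Step 4: commit R2 -> on_hand[A=36 B=48 C=25 D=54 E=35] avail[A=36 B=48 C=25 D=54 E=35] open={}
Step 5: reserve R3 A 1 -> on_hand[A=36 B=48 C=25 D=54 E=35] avail[A=35 B=48 C=25 D=54 E=35] open={R3}
Step 6: reserve R4 A 2 -> on_hand[A=36 B=48 C=25 D=54 E=35] avail[A=33 B=48 C=25 D=54 E=35] open={R3,R4}
Step 7: reserve R5 A 7 -> on_hand[A=36 B=48 C=25 D=54 E=35] avail[A=26 B=48 C=25 D=54 E=35] open={R3,R4,R5}
Step 8: reserve R6 D 5 -> on_hand[A=36 B=48 C=25 D=54 E=35] avail[A=26 B=48 C=25 D=49 E=35] open={R3,R4,R5,R6}
Step 9: reserve R7 D 9 -> on_hand[A=36 B=48 C=25 D=54 E=35] avail[A=26 B=48 C=25 D=40 E=35] open={R3,R4,R5,R6,R7}
Step 10: commit R7 -> on_hand[A=36 B=48 C=25 D=45 E=35] avail[A=26 B=48 C=25 D=40 E=35] open={R3,R4,R5,R6}
Step 11: commit R4 -> on_hand[A=34 B=48 C=25 D=45 E=35] avail[A=26 B=48 C=25 D=40 E=35] open={R3,R5,R6}
Step 12: commit R3 -> on_hand[A=33 B=48 C=25 D=45 E=35] avail[A=26 B=48 C=25 D=40 E=35] open={R5,R6}
Step 13: commit R5 -> on_hand[A=26 B=48 C=25 D=45 E=35] avail[A=26 B=48 C=25 D=40 E=35] open={R6}
Step 14: reserve R8 C 7 -> on_hand[A=26 B=48 C=25 D=45 E=35] avail[A=26 B=48 C=18 D=40 E=35] open={R6,R8}
Step 15: reserve R9 E 2 -> on_hand[A=26 B=48 C=25 D=45 E=35] avail[A=26 B=48 C=18 D=40 E=33] open={R6,R8,R9}
Step 16: reserve R10 C 9 -> on_hand[A=26 B=48 C=25 D=45 E=35] avail[A=26 B=48 C=9 D=40 E=33] open={R10,R6,R8,R9}
Step 17: reserve R11 A 7 -> on_hand[A=26 B=48 C=25 D=45 E=35] avail[A=19 B=48 C=9 D=40 E=33] open={R10,R11,R6,R8,R9}
Step 18: commit R9 -> on_hand[A=26 B=48 C=25 D=45 E=33] avail[A=19 B=48 C=9 D=40 E=33] open={R10,R11,R6,R8}
Step 19: commit R8 -> on_hand[A=26 B=48 C=18 D=45 E=33] avail[A=19 B=48 C=9 D=40 E=33] open={R10,R11,R6}
Step 20: commit R10 -> on_hand[A=26 B=48 C=9 D=45 E=33] avail[A=19 B=48 C=9 D=40 E=33] open={R11,R6}
Step 21: reserve R12 B 1 -> on_hand[A=26 B=48 C=9 D=45 E=33] avail[A=19 B=47 C=9 D=40 E=33] open={R11,R12,R6}
Step 22: cancel R12 -> on_hand[A=26 B=48 C=9 D=45 E=33] avail[A=19 B=48 C=9 D=40 E=33] open={R11,R6}
Step 23: commit R6 -> on_hand[A=26 B=48 C=9 D=40 E=33] avail[A=19 B=48 C=9 D=40 E=33] open={R11}
Step 24: reserve R13 D 2 -> on_hand[A=26 B=48 C=9 D=40 E=33] avail[A=19 B=48 C=9 D=38 E=33] open={R11,R13}
Final available[A] = 19

Answer: 19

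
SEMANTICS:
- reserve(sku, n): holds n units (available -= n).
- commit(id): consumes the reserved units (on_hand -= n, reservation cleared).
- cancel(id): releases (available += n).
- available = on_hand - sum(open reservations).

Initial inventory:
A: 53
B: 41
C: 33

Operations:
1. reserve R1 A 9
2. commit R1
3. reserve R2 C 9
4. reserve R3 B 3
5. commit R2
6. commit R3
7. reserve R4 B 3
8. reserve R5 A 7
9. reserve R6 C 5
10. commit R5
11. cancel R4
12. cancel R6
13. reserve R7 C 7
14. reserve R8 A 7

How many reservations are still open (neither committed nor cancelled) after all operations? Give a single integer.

Answer: 2

Derivation:
Step 1: reserve R1 A 9 -> on_hand[A=53 B=41 C=33] avail[A=44 B=41 C=33] open={R1}
Step 2: commit R1 -> on_hand[A=44 B=41 C=33] avail[A=44 B=41 C=33] open={}
Step 3: reserve R2 C 9 -> on_hand[A=44 B=41 C=33] avail[A=44 B=41 C=24] open={R2}
Step 4: reserve R3 B 3 -> on_hand[A=44 B=41 C=33] avail[A=44 B=38 C=24] open={R2,R3}
Step 5: commit R2 -> on_hand[A=44 B=41 C=24] avail[A=44 B=38 C=24] open={R3}
Step 6: commit R3 -> on_hand[A=44 B=38 C=24] avail[A=44 B=38 C=24] open={}
Step 7: reserve R4 B 3 -> on_hand[A=44 B=38 C=24] avail[A=44 B=35 C=24] open={R4}
Step 8: reserve R5 A 7 -> on_hand[A=44 B=38 C=24] avail[A=37 B=35 C=24] open={R4,R5}
Step 9: reserve R6 C 5 -> on_hand[A=44 B=38 C=24] avail[A=37 B=35 C=19] open={R4,R5,R6}
Step 10: commit R5 -> on_hand[A=37 B=38 C=24] avail[A=37 B=35 C=19] open={R4,R6}
Step 11: cancel R4 -> on_hand[A=37 B=38 C=24] avail[A=37 B=38 C=19] open={R6}
Step 12: cancel R6 -> on_hand[A=37 B=38 C=24] avail[A=37 B=38 C=24] open={}
Step 13: reserve R7 C 7 -> on_hand[A=37 B=38 C=24] avail[A=37 B=38 C=17] open={R7}
Step 14: reserve R8 A 7 -> on_hand[A=37 B=38 C=24] avail[A=30 B=38 C=17] open={R7,R8}
Open reservations: ['R7', 'R8'] -> 2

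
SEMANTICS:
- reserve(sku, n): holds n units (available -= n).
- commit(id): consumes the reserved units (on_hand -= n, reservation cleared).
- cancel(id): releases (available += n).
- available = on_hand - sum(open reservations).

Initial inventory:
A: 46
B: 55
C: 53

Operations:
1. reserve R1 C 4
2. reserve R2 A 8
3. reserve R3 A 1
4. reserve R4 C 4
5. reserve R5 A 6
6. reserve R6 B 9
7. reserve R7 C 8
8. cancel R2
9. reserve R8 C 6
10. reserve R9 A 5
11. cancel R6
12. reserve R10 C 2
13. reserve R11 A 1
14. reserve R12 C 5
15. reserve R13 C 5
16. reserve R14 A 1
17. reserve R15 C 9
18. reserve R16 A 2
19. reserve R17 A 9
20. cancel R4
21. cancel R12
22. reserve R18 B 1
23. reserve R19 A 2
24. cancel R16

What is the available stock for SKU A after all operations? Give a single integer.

Answer: 21

Derivation:
Step 1: reserve R1 C 4 -> on_hand[A=46 B=55 C=53] avail[A=46 B=55 C=49] open={R1}
Step 2: reserve R2 A 8 -> on_hand[A=46 B=55 C=53] avail[A=38 B=55 C=49] open={R1,R2}
Step 3: reserve R3 A 1 -> on_hand[A=46 B=55 C=53] avail[A=37 B=55 C=49] open={R1,R2,R3}
Step 4: reserve R4 C 4 -> on_hand[A=46 B=55 C=53] avail[A=37 B=55 C=45] open={R1,R2,R3,R4}
Step 5: reserve R5 A 6 -> on_hand[A=46 B=55 C=53] avail[A=31 B=55 C=45] open={R1,R2,R3,R4,R5}
Step 6: reserve R6 B 9 -> on_hand[A=46 B=55 C=53] avail[A=31 B=46 C=45] open={R1,R2,R3,R4,R5,R6}
Step 7: reserve R7 C 8 -> on_hand[A=46 B=55 C=53] avail[A=31 B=46 C=37] open={R1,R2,R3,R4,R5,R6,R7}
Step 8: cancel R2 -> on_hand[A=46 B=55 C=53] avail[A=39 B=46 C=37] open={R1,R3,R4,R5,R6,R7}
Step 9: reserve R8 C 6 -> on_hand[A=46 B=55 C=53] avail[A=39 B=46 C=31] open={R1,R3,R4,R5,R6,R7,R8}
Step 10: reserve R9 A 5 -> on_hand[A=46 B=55 C=53] avail[A=34 B=46 C=31] open={R1,R3,R4,R5,R6,R7,R8,R9}
Step 11: cancel R6 -> on_hand[A=46 B=55 C=53] avail[A=34 B=55 C=31] open={R1,R3,R4,R5,R7,R8,R9}
Step 12: reserve R10 C 2 -> on_hand[A=46 B=55 C=53] avail[A=34 B=55 C=29] open={R1,R10,R3,R4,R5,R7,R8,R9}
Step 13: reserve R11 A 1 -> on_hand[A=46 B=55 C=53] avail[A=33 B=55 C=29] open={R1,R10,R11,R3,R4,R5,R7,R8,R9}
Step 14: reserve R12 C 5 -> on_hand[A=46 B=55 C=53] avail[A=33 B=55 C=24] open={R1,R10,R11,R12,R3,R4,R5,R7,R8,R9}
Step 15: reserve R13 C 5 -> on_hand[A=46 B=55 C=53] avail[A=33 B=55 C=19] open={R1,R10,R11,R12,R13,R3,R4,R5,R7,R8,R9}
Step 16: reserve R14 A 1 -> on_hand[A=46 B=55 C=53] avail[A=32 B=55 C=19] open={R1,R10,R11,R12,R13,R14,R3,R4,R5,R7,R8,R9}
Step 17: reserve R15 C 9 -> on_hand[A=46 B=55 C=53] avail[A=32 B=55 C=10] open={R1,R10,R11,R12,R13,R14,R15,R3,R4,R5,R7,R8,R9}
Step 18: reserve R16 A 2 -> on_hand[A=46 B=55 C=53] avail[A=30 B=55 C=10] open={R1,R10,R11,R12,R13,R14,R15,R16,R3,R4,R5,R7,R8,R9}
Step 19: reserve R17 A 9 -> on_hand[A=46 B=55 C=53] avail[A=21 B=55 C=10] open={R1,R10,R11,R12,R13,R14,R15,R16,R17,R3,R4,R5,R7,R8,R9}
Step 20: cancel R4 -> on_hand[A=46 B=55 C=53] avail[A=21 B=55 C=14] open={R1,R10,R11,R12,R13,R14,R15,R16,R17,R3,R5,R7,R8,R9}
Step 21: cancel R12 -> on_hand[A=46 B=55 C=53] avail[A=21 B=55 C=19] open={R1,R10,R11,R13,R14,R15,R16,R17,R3,R5,R7,R8,R9}
Step 22: reserve R18 B 1 -> on_hand[A=46 B=55 C=53] avail[A=21 B=54 C=19] open={R1,R10,R11,R13,R14,R15,R16,R17,R18,R3,R5,R7,R8,R9}
Step 23: reserve R19 A 2 -> on_hand[A=46 B=55 C=53] avail[A=19 B=54 C=19] open={R1,R10,R11,R13,R14,R15,R16,R17,R18,R19,R3,R5,R7,R8,R9}
Step 24: cancel R16 -> on_hand[A=46 B=55 C=53] avail[A=21 B=54 C=19] open={R1,R10,R11,R13,R14,R15,R17,R18,R19,R3,R5,R7,R8,R9}
Final available[A] = 21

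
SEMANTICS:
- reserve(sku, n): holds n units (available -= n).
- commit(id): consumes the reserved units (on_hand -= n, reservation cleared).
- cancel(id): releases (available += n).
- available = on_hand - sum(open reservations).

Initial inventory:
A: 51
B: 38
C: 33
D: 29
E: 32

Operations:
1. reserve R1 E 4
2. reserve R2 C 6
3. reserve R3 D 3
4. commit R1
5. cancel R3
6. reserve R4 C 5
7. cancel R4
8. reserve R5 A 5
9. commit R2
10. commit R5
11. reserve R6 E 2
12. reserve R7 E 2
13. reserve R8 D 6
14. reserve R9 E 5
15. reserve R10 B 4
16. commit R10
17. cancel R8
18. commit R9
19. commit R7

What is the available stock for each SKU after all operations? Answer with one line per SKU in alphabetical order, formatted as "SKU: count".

Answer: A: 46
B: 34
C: 27
D: 29
E: 19

Derivation:
Step 1: reserve R1 E 4 -> on_hand[A=51 B=38 C=33 D=29 E=32] avail[A=51 B=38 C=33 D=29 E=28] open={R1}
Step 2: reserve R2 C 6 -> on_hand[A=51 B=38 C=33 D=29 E=32] avail[A=51 B=38 C=27 D=29 E=28] open={R1,R2}
Step 3: reserve R3 D 3 -> on_hand[A=51 B=38 C=33 D=29 E=32] avail[A=51 B=38 C=27 D=26 E=28] open={R1,R2,R3}
Step 4: commit R1 -> on_hand[A=51 B=38 C=33 D=29 E=28] avail[A=51 B=38 C=27 D=26 E=28] open={R2,R3}
Step 5: cancel R3 -> on_hand[A=51 B=38 C=33 D=29 E=28] avail[A=51 B=38 C=27 D=29 E=28] open={R2}
Step 6: reserve R4 C 5 -> on_hand[A=51 B=38 C=33 D=29 E=28] avail[A=51 B=38 C=22 D=29 E=28] open={R2,R4}
Step 7: cancel R4 -> on_hand[A=51 B=38 C=33 D=29 E=28] avail[A=51 B=38 C=27 D=29 E=28] open={R2}
Step 8: reserve R5 A 5 -> on_hand[A=51 B=38 C=33 D=29 E=28] avail[A=46 B=38 C=27 D=29 E=28] open={R2,R5}
Step 9: commit R2 -> on_hand[A=51 B=38 C=27 D=29 E=28] avail[A=46 B=38 C=27 D=29 E=28] open={R5}
Step 10: commit R5 -> on_hand[A=46 B=38 C=27 D=29 E=28] avail[A=46 B=38 C=27 D=29 E=28] open={}
Step 11: reserve R6 E 2 -> on_hand[A=46 B=38 C=27 D=29 E=28] avail[A=46 B=38 C=27 D=29 E=26] open={R6}
Step 12: reserve R7 E 2 -> on_hand[A=46 B=38 C=27 D=29 E=28] avail[A=46 B=38 C=27 D=29 E=24] open={R6,R7}
Step 13: reserve R8 D 6 -> on_hand[A=46 B=38 C=27 D=29 E=28] avail[A=46 B=38 C=27 D=23 E=24] open={R6,R7,R8}
Step 14: reserve R9 E 5 -> on_hand[A=46 B=38 C=27 D=29 E=28] avail[A=46 B=38 C=27 D=23 E=19] open={R6,R7,R8,R9}
Step 15: reserve R10 B 4 -> on_hand[A=46 B=38 C=27 D=29 E=28] avail[A=46 B=34 C=27 D=23 E=19] open={R10,R6,R7,R8,R9}
Step 16: commit R10 -> on_hand[A=46 B=34 C=27 D=29 E=28] avail[A=46 B=34 C=27 D=23 E=19] open={R6,R7,R8,R9}
Step 17: cancel R8 -> on_hand[A=46 B=34 C=27 D=29 E=28] avail[A=46 B=34 C=27 D=29 E=19] open={R6,R7,R9}
Step 18: commit R9 -> on_hand[A=46 B=34 C=27 D=29 E=23] avail[A=46 B=34 C=27 D=29 E=19] open={R6,R7}
Step 19: commit R7 -> on_hand[A=46 B=34 C=27 D=29 E=21] avail[A=46 B=34 C=27 D=29 E=19] open={R6}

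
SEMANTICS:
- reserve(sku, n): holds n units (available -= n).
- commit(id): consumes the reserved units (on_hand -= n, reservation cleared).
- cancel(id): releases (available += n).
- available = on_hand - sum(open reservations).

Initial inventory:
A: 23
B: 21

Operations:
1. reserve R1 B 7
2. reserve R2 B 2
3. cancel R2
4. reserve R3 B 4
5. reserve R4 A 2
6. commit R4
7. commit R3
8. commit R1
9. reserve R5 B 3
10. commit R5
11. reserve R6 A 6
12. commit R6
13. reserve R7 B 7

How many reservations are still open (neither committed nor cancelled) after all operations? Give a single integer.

Step 1: reserve R1 B 7 -> on_hand[A=23 B=21] avail[A=23 B=14] open={R1}
Step 2: reserve R2 B 2 -> on_hand[A=23 B=21] avail[A=23 B=12] open={R1,R2}
Step 3: cancel R2 -> on_hand[A=23 B=21] avail[A=23 B=14] open={R1}
Step 4: reserve R3 B 4 -> on_hand[A=23 B=21] avail[A=23 B=10] open={R1,R3}
Step 5: reserve R4 A 2 -> on_hand[A=23 B=21] avail[A=21 B=10] open={R1,R3,R4}
Step 6: commit R4 -> on_hand[A=21 B=21] avail[A=21 B=10] open={R1,R3}
Step 7: commit R3 -> on_hand[A=21 B=17] avail[A=21 B=10] open={R1}
Step 8: commit R1 -> on_hand[A=21 B=10] avail[A=21 B=10] open={}
Step 9: reserve R5 B 3 -> on_hand[A=21 B=10] avail[A=21 B=7] open={R5}
Step 10: commit R5 -> on_hand[A=21 B=7] avail[A=21 B=7] open={}
Step 11: reserve R6 A 6 -> on_hand[A=21 B=7] avail[A=15 B=7] open={R6}
Step 12: commit R6 -> on_hand[A=15 B=7] avail[A=15 B=7] open={}
Step 13: reserve R7 B 7 -> on_hand[A=15 B=7] avail[A=15 B=0] open={R7}
Open reservations: ['R7'] -> 1

Answer: 1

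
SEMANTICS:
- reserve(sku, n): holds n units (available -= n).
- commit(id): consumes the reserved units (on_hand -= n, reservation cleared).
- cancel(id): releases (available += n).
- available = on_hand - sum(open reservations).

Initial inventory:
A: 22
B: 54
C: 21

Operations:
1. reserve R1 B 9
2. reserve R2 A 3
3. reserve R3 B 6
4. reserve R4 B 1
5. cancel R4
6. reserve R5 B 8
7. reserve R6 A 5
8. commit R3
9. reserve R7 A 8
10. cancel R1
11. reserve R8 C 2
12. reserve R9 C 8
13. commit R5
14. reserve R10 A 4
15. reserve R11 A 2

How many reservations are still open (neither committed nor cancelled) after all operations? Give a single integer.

Step 1: reserve R1 B 9 -> on_hand[A=22 B=54 C=21] avail[A=22 B=45 C=21] open={R1}
Step 2: reserve R2 A 3 -> on_hand[A=22 B=54 C=21] avail[A=19 B=45 C=21] open={R1,R2}
Step 3: reserve R3 B 6 -> on_hand[A=22 B=54 C=21] avail[A=19 B=39 C=21] open={R1,R2,R3}
Step 4: reserve R4 B 1 -> on_hand[A=22 B=54 C=21] avail[A=19 B=38 C=21] open={R1,R2,R3,R4}
Step 5: cancel R4 -> on_hand[A=22 B=54 C=21] avail[A=19 B=39 C=21] open={R1,R2,R3}
Step 6: reserve R5 B 8 -> on_hand[A=22 B=54 C=21] avail[A=19 B=31 C=21] open={R1,R2,R3,R5}
Step 7: reserve R6 A 5 -> on_hand[A=22 B=54 C=21] avail[A=14 B=31 C=21] open={R1,R2,R3,R5,R6}
Step 8: commit R3 -> on_hand[A=22 B=48 C=21] avail[A=14 B=31 C=21] open={R1,R2,R5,R6}
Step 9: reserve R7 A 8 -> on_hand[A=22 B=48 C=21] avail[A=6 B=31 C=21] open={R1,R2,R5,R6,R7}
Step 10: cancel R1 -> on_hand[A=22 B=48 C=21] avail[A=6 B=40 C=21] open={R2,R5,R6,R7}
Step 11: reserve R8 C 2 -> on_hand[A=22 B=48 C=21] avail[A=6 B=40 C=19] open={R2,R5,R6,R7,R8}
Step 12: reserve R9 C 8 -> on_hand[A=22 B=48 C=21] avail[A=6 B=40 C=11] open={R2,R5,R6,R7,R8,R9}
Step 13: commit R5 -> on_hand[A=22 B=40 C=21] avail[A=6 B=40 C=11] open={R2,R6,R7,R8,R9}
Step 14: reserve R10 A 4 -> on_hand[A=22 B=40 C=21] avail[A=2 B=40 C=11] open={R10,R2,R6,R7,R8,R9}
Step 15: reserve R11 A 2 -> on_hand[A=22 B=40 C=21] avail[A=0 B=40 C=11] open={R10,R11,R2,R6,R7,R8,R9}
Open reservations: ['R10', 'R11', 'R2', 'R6', 'R7', 'R8', 'R9'] -> 7

Answer: 7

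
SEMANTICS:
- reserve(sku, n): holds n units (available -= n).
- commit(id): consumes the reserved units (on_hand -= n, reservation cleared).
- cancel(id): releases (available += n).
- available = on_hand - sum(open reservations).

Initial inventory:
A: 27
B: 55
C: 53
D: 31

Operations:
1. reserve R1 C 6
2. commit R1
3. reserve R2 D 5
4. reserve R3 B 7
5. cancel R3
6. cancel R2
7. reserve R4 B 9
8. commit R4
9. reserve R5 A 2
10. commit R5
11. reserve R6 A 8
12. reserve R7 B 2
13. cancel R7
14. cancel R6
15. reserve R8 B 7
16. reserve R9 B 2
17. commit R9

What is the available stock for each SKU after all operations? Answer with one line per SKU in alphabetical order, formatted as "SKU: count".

Answer: A: 25
B: 37
C: 47
D: 31

Derivation:
Step 1: reserve R1 C 6 -> on_hand[A=27 B=55 C=53 D=31] avail[A=27 B=55 C=47 D=31] open={R1}
Step 2: commit R1 -> on_hand[A=27 B=55 C=47 D=31] avail[A=27 B=55 C=47 D=31] open={}
Step 3: reserve R2 D 5 -> on_hand[A=27 B=55 C=47 D=31] avail[A=27 B=55 C=47 D=26] open={R2}
Step 4: reserve R3 B 7 -> on_hand[A=27 B=55 C=47 D=31] avail[A=27 B=48 C=47 D=26] open={R2,R3}
Step 5: cancel R3 -> on_hand[A=27 B=55 C=47 D=31] avail[A=27 B=55 C=47 D=26] open={R2}
Step 6: cancel R2 -> on_hand[A=27 B=55 C=47 D=31] avail[A=27 B=55 C=47 D=31] open={}
Step 7: reserve R4 B 9 -> on_hand[A=27 B=55 C=47 D=31] avail[A=27 B=46 C=47 D=31] open={R4}
Step 8: commit R4 -> on_hand[A=27 B=46 C=47 D=31] avail[A=27 B=46 C=47 D=31] open={}
Step 9: reserve R5 A 2 -> on_hand[A=27 B=46 C=47 D=31] avail[A=25 B=46 C=47 D=31] open={R5}
Step 10: commit R5 -> on_hand[A=25 B=46 C=47 D=31] avail[A=25 B=46 C=47 D=31] open={}
Step 11: reserve R6 A 8 -> on_hand[A=25 B=46 C=47 D=31] avail[A=17 B=46 C=47 D=31] open={R6}
Step 12: reserve R7 B 2 -> on_hand[A=25 B=46 C=47 D=31] avail[A=17 B=44 C=47 D=31] open={R6,R7}
Step 13: cancel R7 -> on_hand[A=25 B=46 C=47 D=31] avail[A=17 B=46 C=47 D=31] open={R6}
Step 14: cancel R6 -> on_hand[A=25 B=46 C=47 D=31] avail[A=25 B=46 C=47 D=31] open={}
Step 15: reserve R8 B 7 -> on_hand[A=25 B=46 C=47 D=31] avail[A=25 B=39 C=47 D=31] open={R8}
Step 16: reserve R9 B 2 -> on_hand[A=25 B=46 C=47 D=31] avail[A=25 B=37 C=47 D=31] open={R8,R9}
Step 17: commit R9 -> on_hand[A=25 B=44 C=47 D=31] avail[A=25 B=37 C=47 D=31] open={R8}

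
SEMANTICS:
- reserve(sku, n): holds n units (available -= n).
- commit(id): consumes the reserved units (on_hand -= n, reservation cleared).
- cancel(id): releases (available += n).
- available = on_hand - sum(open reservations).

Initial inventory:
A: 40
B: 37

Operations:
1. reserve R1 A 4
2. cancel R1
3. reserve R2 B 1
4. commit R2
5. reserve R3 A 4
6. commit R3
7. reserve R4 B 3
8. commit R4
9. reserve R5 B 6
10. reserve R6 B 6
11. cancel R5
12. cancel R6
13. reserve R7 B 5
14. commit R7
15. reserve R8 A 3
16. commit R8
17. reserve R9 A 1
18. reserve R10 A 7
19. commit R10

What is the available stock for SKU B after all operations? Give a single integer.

Step 1: reserve R1 A 4 -> on_hand[A=40 B=37] avail[A=36 B=37] open={R1}
Step 2: cancel R1 -> on_hand[A=40 B=37] avail[A=40 B=37] open={}
Step 3: reserve R2 B 1 -> on_hand[A=40 B=37] avail[A=40 B=36] open={R2}
Step 4: commit R2 -> on_hand[A=40 B=36] avail[A=40 B=36] open={}
Step 5: reserve R3 A 4 -> on_hand[A=40 B=36] avail[A=36 B=36] open={R3}
Step 6: commit R3 -> on_hand[A=36 B=36] avail[A=36 B=36] open={}
Step 7: reserve R4 B 3 -> on_hand[A=36 B=36] avail[A=36 B=33] open={R4}
Step 8: commit R4 -> on_hand[A=36 B=33] avail[A=36 B=33] open={}
Step 9: reserve R5 B 6 -> on_hand[A=36 B=33] avail[A=36 B=27] open={R5}
Step 10: reserve R6 B 6 -> on_hand[A=36 B=33] avail[A=36 B=21] open={R5,R6}
Step 11: cancel R5 -> on_hand[A=36 B=33] avail[A=36 B=27] open={R6}
Step 12: cancel R6 -> on_hand[A=36 B=33] avail[A=36 B=33] open={}
Step 13: reserve R7 B 5 -> on_hand[A=36 B=33] avail[A=36 B=28] open={R7}
Step 14: commit R7 -> on_hand[A=36 B=28] avail[A=36 B=28] open={}
Step 15: reserve R8 A 3 -> on_hand[A=36 B=28] avail[A=33 B=28] open={R8}
Step 16: commit R8 -> on_hand[A=33 B=28] avail[A=33 B=28] open={}
Step 17: reserve R9 A 1 -> on_hand[A=33 B=28] avail[A=32 B=28] open={R9}
Step 18: reserve R10 A 7 -> on_hand[A=33 B=28] avail[A=25 B=28] open={R10,R9}
Step 19: commit R10 -> on_hand[A=26 B=28] avail[A=25 B=28] open={R9}
Final available[B] = 28

Answer: 28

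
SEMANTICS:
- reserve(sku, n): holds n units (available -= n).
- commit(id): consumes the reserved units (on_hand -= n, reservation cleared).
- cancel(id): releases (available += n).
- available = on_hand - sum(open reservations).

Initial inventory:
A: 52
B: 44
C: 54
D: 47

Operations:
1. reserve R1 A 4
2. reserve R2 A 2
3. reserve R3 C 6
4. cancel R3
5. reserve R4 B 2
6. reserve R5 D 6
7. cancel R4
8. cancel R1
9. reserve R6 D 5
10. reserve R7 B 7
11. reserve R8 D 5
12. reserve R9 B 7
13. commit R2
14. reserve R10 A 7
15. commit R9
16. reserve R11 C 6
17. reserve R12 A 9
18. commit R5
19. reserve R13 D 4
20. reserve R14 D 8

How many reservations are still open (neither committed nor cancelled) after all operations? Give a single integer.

Step 1: reserve R1 A 4 -> on_hand[A=52 B=44 C=54 D=47] avail[A=48 B=44 C=54 D=47] open={R1}
Step 2: reserve R2 A 2 -> on_hand[A=52 B=44 C=54 D=47] avail[A=46 B=44 C=54 D=47] open={R1,R2}
Step 3: reserve R3 C 6 -> on_hand[A=52 B=44 C=54 D=47] avail[A=46 B=44 C=48 D=47] open={R1,R2,R3}
Step 4: cancel R3 -> on_hand[A=52 B=44 C=54 D=47] avail[A=46 B=44 C=54 D=47] open={R1,R2}
Step 5: reserve R4 B 2 -> on_hand[A=52 B=44 C=54 D=47] avail[A=46 B=42 C=54 D=47] open={R1,R2,R4}
Step 6: reserve R5 D 6 -> on_hand[A=52 B=44 C=54 D=47] avail[A=46 B=42 C=54 D=41] open={R1,R2,R4,R5}
Step 7: cancel R4 -> on_hand[A=52 B=44 C=54 D=47] avail[A=46 B=44 C=54 D=41] open={R1,R2,R5}
Step 8: cancel R1 -> on_hand[A=52 B=44 C=54 D=47] avail[A=50 B=44 C=54 D=41] open={R2,R5}
Step 9: reserve R6 D 5 -> on_hand[A=52 B=44 C=54 D=47] avail[A=50 B=44 C=54 D=36] open={R2,R5,R6}
Step 10: reserve R7 B 7 -> on_hand[A=52 B=44 C=54 D=47] avail[A=50 B=37 C=54 D=36] open={R2,R5,R6,R7}
Step 11: reserve R8 D 5 -> on_hand[A=52 B=44 C=54 D=47] avail[A=50 B=37 C=54 D=31] open={R2,R5,R6,R7,R8}
Step 12: reserve R9 B 7 -> on_hand[A=52 B=44 C=54 D=47] avail[A=50 B=30 C=54 D=31] open={R2,R5,R6,R7,R8,R9}
Step 13: commit R2 -> on_hand[A=50 B=44 C=54 D=47] avail[A=50 B=30 C=54 D=31] open={R5,R6,R7,R8,R9}
Step 14: reserve R10 A 7 -> on_hand[A=50 B=44 C=54 D=47] avail[A=43 B=30 C=54 D=31] open={R10,R5,R6,R7,R8,R9}
Step 15: commit R9 -> on_hand[A=50 B=37 C=54 D=47] avail[A=43 B=30 C=54 D=31] open={R10,R5,R6,R7,R8}
Step 16: reserve R11 C 6 -> on_hand[A=50 B=37 C=54 D=47] avail[A=43 B=30 C=48 D=31] open={R10,R11,R5,R6,R7,R8}
Step 17: reserve R12 A 9 -> on_hand[A=50 B=37 C=54 D=47] avail[A=34 B=30 C=48 D=31] open={R10,R11,R12,R5,R6,R7,R8}
Step 18: commit R5 -> on_hand[A=50 B=37 C=54 D=41] avail[A=34 B=30 C=48 D=31] open={R10,R11,R12,R6,R7,R8}
Step 19: reserve R13 D 4 -> on_hand[A=50 B=37 C=54 D=41] avail[A=34 B=30 C=48 D=27] open={R10,R11,R12,R13,R6,R7,R8}
Step 20: reserve R14 D 8 -> on_hand[A=50 B=37 C=54 D=41] avail[A=34 B=30 C=48 D=19] open={R10,R11,R12,R13,R14,R6,R7,R8}
Open reservations: ['R10', 'R11', 'R12', 'R13', 'R14', 'R6', 'R7', 'R8'] -> 8

Answer: 8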